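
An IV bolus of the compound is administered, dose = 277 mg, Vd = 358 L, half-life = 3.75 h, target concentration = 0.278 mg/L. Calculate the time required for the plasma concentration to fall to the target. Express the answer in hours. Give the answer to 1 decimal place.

C₀ = Dose / Vd = 277.0 / 358 = 0.7737 mg/L
k = ln2 / t½ = 0.693147 / 3.75 = 0.1848 h⁻¹
t = ln(C₀ / C) / k = ln(0.7737 / 0.278) / 0.1848
  = ln(2.783) / 0.1848 = 1.024 / 0.1848 = 5.541 h

5.5 h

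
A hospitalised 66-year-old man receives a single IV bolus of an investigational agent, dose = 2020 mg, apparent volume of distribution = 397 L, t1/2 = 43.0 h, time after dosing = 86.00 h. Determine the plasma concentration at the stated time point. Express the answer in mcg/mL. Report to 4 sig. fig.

C₀ = Dose / Vd = 2020 / 397 = 5.088 mg/L
k = ln2 / t½ = 0.693147 / 43.0 = 0.01612 h⁻¹
t / t½ = 86.00 / 43.0 = 2 half-lives
C = C₀ × (1/2)^2 = 5.088 × 0.2500 = 1.272 mg/L
(1.272 mg/L = 1.272 mcg/mL)

1.272 mcg/mL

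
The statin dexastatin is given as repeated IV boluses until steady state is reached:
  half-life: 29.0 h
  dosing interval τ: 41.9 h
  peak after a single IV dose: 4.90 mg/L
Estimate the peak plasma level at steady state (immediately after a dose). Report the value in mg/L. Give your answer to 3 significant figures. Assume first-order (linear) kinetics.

7.75 mg/L

k = ln2 / t½ = 0.693147 / 29.0 = 0.02390 h⁻¹
e^(−kτ) = e^(−0.02390 × 41.9) = 0.3674
Accumulation ratio R = 1 / (1 − e^(−kτ)) = 1 / (1 − 0.3674) = 1.581
Steady-state peak = C₀ × R = 4.90 × 1.581 = 7.747 mg/L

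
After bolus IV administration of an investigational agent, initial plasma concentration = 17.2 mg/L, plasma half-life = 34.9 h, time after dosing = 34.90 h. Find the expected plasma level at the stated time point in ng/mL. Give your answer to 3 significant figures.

k = ln2 / t½ = 0.693147 / 34.9 = 0.01986 h⁻¹
t / t½ = 34.90 / 34.9 = 1 half-lives
C = C₀ × (1/2)^1 = 17.20 × 0.5000 = 8.600 mg/L
Convert: 8.600 mg/L × 1000 = 8600 ng/mL

8600 ng/mL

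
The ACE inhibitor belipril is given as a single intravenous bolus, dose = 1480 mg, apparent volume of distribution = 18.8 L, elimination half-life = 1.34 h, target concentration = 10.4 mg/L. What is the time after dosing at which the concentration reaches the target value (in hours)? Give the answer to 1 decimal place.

C₀ = Dose / Vd = 1480 / 18.8 = 78.72 mg/L
k = ln2 / t½ = 0.693147 / 1.34 = 0.5173 h⁻¹
t = ln(C₀ / C) / k = ln(78.72 / 10.4) / 0.5173
  = ln(7.569) / 0.5173 = 2.024 / 0.5173 = 3.913 h

3.9 h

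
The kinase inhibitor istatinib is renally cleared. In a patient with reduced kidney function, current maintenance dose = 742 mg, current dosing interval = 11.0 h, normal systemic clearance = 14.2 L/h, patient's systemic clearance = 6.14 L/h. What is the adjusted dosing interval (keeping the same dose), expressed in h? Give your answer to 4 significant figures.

25.44 h

To keep the same average steady-state level, dosing rate must scale with clearance.
CL ratio = 6.14 / 14.2 = 0.4324
New interval (same dose) = 11.0 / 0.4324 = 25.44 h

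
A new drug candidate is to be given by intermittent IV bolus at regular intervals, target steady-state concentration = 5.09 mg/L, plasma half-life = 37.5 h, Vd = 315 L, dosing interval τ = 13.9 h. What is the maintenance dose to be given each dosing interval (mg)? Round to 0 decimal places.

k = ln2 / t½ = 0.693147 / 37.5 = 0.01848 h⁻¹
CL = k × Vd = 0.01848 × 315 = 5.821 L/h
At steady state, Dose/τ = Css × CL.
Dose = Css × CL × τ = 5.09 × 5.821 × 13.9 = 411.8 mg

412 mg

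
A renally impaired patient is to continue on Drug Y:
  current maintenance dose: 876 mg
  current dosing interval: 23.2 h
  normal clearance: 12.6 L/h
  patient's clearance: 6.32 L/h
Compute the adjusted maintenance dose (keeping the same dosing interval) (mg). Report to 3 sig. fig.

439 mg

To keep the same average steady-state level, dosing rate must scale with clearance.
CL ratio = 6.32 / 12.6 = 0.5016
New dose (same interval) = 876 × 0.5016 = 439.4 mg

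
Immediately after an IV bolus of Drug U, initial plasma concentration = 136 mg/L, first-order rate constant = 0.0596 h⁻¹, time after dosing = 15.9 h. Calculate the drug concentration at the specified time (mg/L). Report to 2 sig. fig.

C = C₀ · e^(−k·t) = 136.0 × e^(−0.05960 × 15.9)
  = 136.0 × 0.3877 = 52.73 mg/L

53 mg/L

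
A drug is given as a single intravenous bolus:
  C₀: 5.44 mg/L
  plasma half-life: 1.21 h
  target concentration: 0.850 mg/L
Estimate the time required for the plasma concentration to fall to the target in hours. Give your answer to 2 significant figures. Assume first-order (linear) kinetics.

3.2 h

k = ln2 / t½ = 0.693147 / 1.21 = 0.5728 h⁻¹
t = ln(C₀ / C) / k = ln(5.440 / 0.850) / 0.5728
  = ln(6.400) / 0.5728 = 1.856 / 0.5728 = 3.240 h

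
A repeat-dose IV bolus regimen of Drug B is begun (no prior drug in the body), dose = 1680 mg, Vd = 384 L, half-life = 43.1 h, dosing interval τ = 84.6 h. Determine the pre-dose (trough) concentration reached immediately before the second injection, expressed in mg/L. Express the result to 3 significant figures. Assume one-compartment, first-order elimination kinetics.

C₀ per dose = Dose / Vd = 1680 / 384 = 4.375 mg/L
k = ln2 / t½ = 0.693147 / 43.1 = 0.01608 h⁻¹
Fraction remaining after one interval: r = e^(−kτ) = e^(−0.01608 × 84.6) = 0.2566
Before dose 2, 1 dose has been given (aged 1τ).
C_trough = C₀ × r = 4.375 × 0.2566 = 1.123 mg/L

1.12 mg/L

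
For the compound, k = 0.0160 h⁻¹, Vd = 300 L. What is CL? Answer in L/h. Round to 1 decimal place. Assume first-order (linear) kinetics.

CL = k × Vd = 0.0160 × 300 = 4.800 L/h

4.8 L/h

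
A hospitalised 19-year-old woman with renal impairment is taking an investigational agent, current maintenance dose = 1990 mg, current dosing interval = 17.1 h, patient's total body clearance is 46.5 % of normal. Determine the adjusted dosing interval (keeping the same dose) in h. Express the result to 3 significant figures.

To keep the same average steady-state level, dosing rate must scale with clearance.
CL ratio = 46.5 / 100 = 0.4650
New interval (same dose) = 17.1 / 0.4650 = 36.77 h

36.8 h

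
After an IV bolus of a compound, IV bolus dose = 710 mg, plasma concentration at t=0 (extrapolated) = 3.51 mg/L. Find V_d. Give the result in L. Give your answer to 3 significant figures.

202 L

Vd = Dose / C₀ = 710.0 / 3.51 = 202.3 L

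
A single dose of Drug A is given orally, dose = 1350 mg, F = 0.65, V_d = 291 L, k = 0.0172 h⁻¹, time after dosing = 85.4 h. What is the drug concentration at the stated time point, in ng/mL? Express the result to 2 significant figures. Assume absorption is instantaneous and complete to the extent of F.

690 ng/mL

Amount reaching circulation = F × Dose = 0.65 × 1350 = 877.5 mg
C₀ = F·Dose / Vd = 877.5 / 291 = 3.015 mg/L
C = C₀ · e^(−k·t) = 3.015 × e^(−0.01720 × 85.4)
  = 3.015 × 0.2302 = 0.6941 mg/L
Convert: 0.6941 mg/L × 1000 = 694.1 ng/mL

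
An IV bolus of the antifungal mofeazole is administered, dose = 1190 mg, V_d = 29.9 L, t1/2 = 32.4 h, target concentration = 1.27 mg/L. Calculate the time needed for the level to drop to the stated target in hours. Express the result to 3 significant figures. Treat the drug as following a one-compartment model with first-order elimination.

C₀ = Dose / Vd = 1190 / 29.9 = 39.80 mg/L
k = ln2 / t½ = 0.693147 / 32.4 = 0.02139 h⁻¹
t = ln(C₀ / C) / k = ln(39.80 / 1.27) / 0.02139
  = ln(31.34) / 0.02139 = 3.445 / 0.02139 = 161.1 h

161 h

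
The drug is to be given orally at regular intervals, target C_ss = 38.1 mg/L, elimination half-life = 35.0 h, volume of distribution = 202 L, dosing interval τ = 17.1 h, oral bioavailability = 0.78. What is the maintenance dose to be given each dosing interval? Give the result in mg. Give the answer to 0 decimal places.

3341 mg

k = ln2 / t½ = 0.693147 / 35.0 = 0.01980 h⁻¹
CL = k × Vd = 0.01980 × 202 = 4.000 L/h
At steady state, F × (Dose/τ) = Css × CL.
Dose = Css × CL × τ / F = 38.1 × 4.000 × 17.1 / 0.78 = 3341 mg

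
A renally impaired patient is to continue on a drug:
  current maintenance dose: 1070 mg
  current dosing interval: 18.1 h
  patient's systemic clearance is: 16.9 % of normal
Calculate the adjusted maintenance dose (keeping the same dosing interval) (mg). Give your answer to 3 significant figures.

181 mg

To keep the same average steady-state level, dosing rate must scale with clearance.
CL ratio = 16.9 / 100 = 0.1690
New dose (same interval) = 1070 × 0.1690 = 180.8 mg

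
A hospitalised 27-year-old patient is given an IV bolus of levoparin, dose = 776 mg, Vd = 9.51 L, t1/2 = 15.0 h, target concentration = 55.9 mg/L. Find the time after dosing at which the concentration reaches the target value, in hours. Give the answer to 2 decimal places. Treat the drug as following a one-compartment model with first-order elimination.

8.19 h

C₀ = Dose / Vd = 776.0 / 9.51 = 81.60 mg/L
k = ln2 / t½ = 0.693147 / 15.0 = 0.04621 h⁻¹
t = ln(C₀ / C) / k = ln(81.60 / 55.9) / 0.04621
  = ln(1.460) / 0.04621 = 0.3784 / 0.04621 = 8.189 h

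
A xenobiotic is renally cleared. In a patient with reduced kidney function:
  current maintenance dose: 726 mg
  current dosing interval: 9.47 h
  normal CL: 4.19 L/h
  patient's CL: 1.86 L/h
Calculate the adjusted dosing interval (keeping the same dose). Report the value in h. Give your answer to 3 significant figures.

To keep the same average steady-state level, dosing rate must scale with clearance.
CL ratio = 1.86 / 4.19 = 0.4439
New interval (same dose) = 9.47 / 0.4439 = 21.33 h

21.3 h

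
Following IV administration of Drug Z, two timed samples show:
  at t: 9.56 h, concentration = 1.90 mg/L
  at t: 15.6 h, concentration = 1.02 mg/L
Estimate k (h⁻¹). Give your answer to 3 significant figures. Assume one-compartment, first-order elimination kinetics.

k = ln(C₁/C₂) / (t₂ − t₁) = ln(1.90/1.02) / (15.6 − 9.56)
  = 0.6221 / 6.040 = 0.1030 h⁻¹

0.103 h⁻¹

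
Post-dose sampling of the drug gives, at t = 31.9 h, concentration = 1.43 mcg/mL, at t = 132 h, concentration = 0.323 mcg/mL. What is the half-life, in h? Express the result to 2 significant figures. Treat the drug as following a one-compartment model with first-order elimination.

47 h

k = ln(C₁/C₂) / (t₂ − t₁) = ln(1.43/0.323) / (132 − 31.9)
  = 1.488 / 100.1 = 0.01487 h⁻¹
t½ = ln2 / k = 0.693147 / 0.01487 = 46.61 h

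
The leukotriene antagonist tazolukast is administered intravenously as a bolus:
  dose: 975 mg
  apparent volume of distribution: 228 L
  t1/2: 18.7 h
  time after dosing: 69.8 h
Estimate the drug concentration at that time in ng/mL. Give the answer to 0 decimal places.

C₀ = Dose / Vd = 975.0 / 228 = 4.276 mg/L
k = ln2 / t½ = 0.693147 / 18.7 = 0.03707 h⁻¹
C = C₀ · e^(−k·t) = 4.276 × e^(−0.03707 × 69.8)
  = 4.276 × 0.07521 = 0.3216 mg/L
Convert: 0.3216 mg/L × 1000 = 321.6 ng/mL

322 ng/mL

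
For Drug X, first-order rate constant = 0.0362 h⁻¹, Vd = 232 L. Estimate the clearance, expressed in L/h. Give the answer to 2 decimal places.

CL = k × Vd = 0.0362 × 232 = 8.398 L/h

8.40 L/h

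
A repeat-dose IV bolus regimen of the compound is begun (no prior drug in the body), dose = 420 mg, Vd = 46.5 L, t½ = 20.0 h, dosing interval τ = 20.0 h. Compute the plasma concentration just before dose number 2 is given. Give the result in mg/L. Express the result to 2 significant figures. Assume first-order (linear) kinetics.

4.5 mg/L

C₀ per dose = Dose / Vd = 420 / 46.5 = 9.032 mg/L
k = ln2 / t½ = 0.693147 / 20.0 = 0.03466 h⁻¹
Fraction remaining after one interval: r = e^(−kτ) = e^(−0.03466 × 20.0) = 0.5000
Before dose 2, 1 dose has been given (aged 1τ).
C_trough = C₀ × r = 9.032 × 0.5000 = 4.516 mg/L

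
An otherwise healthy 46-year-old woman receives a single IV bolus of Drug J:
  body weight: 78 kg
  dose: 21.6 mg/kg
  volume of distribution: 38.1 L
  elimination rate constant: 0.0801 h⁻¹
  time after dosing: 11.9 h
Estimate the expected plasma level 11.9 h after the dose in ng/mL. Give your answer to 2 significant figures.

17000 ng/mL

Total dose = 21.6 × 78 = 1685 mg
C₀ = Dose / Vd = 1685 / 38.1 = 44.23 mg/L
C = C₀ · e^(−k·t) = 44.23 × e^(−0.08010 × 11.9)
  = 44.23 × 0.3855 = 17.05 mg/L
Convert: 17.05 mg/L × 1000 = 17050 ng/mL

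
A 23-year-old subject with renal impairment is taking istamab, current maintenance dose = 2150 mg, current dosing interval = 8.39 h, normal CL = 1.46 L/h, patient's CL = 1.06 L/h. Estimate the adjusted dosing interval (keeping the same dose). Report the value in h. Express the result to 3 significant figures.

11.6 h

To keep the same average steady-state level, dosing rate must scale with clearance.
CL ratio = 1.06 / 1.46 = 0.7260
New interval (same dose) = 8.39 / 0.7260 = 11.56 h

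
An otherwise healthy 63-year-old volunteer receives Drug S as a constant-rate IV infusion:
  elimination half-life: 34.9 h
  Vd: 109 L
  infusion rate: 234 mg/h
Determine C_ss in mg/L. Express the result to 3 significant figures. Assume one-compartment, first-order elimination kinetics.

108 mg/L

k = ln2 / t½ = 0.693147 / 34.9 = 0.01986 h⁻¹
CL = k × Vd = 0.01986 × 109 = 2.165 L/h
At steady state Css = R₀ / CL = 234 / 2.165 = 108.1 mg/L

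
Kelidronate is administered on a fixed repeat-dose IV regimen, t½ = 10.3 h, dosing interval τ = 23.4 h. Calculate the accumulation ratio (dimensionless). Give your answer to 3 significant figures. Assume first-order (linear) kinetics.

1.26

k = ln2 / t½ = 0.693147 / 10.3 = 0.06730 h⁻¹
e^(−kτ) = e^(−0.06730 × 23.4) = 0.2070
Accumulation ratio R = 1 / (1 − e^(−kτ)) = 1 / (1 − 0.2070) = 1.261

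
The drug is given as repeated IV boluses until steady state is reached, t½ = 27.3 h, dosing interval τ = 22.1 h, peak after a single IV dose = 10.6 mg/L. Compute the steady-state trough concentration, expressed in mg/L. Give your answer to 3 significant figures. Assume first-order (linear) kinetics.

14.1 mg/L

k = ln2 / t½ = 0.693147 / 27.3 = 0.02539 h⁻¹
e^(−kτ) = e^(−0.02539 × 22.1) = 0.5706
Accumulation ratio R = 1 / (1 − e^(−kτ)) = 1 / (1 − 0.5706) = 2.329
Steady-state trough = C₀ × R × e^(−kτ) = 10.6 × 2.329 × 0.5706 = 14.09 mg/L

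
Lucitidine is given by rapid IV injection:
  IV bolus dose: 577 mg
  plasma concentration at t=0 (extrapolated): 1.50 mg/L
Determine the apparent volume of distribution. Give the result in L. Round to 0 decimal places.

385 L

Vd = Dose / C₀ = 577.0 / 1.50 = 384.7 L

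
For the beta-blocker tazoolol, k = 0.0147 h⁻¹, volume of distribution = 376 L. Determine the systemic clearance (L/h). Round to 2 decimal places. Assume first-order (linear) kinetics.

CL = k × Vd = 0.0147 × 376 = 5.527 L/h

5.53 L/h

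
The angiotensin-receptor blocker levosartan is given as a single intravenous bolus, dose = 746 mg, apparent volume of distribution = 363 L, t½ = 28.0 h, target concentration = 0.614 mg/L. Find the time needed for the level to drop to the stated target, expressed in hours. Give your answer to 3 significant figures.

C₀ = Dose / Vd = 746.0 / 363 = 2.055 mg/L
k = ln2 / t½ = 0.693147 / 28.0 = 0.02476 h⁻¹
t = ln(C₀ / C) / k = ln(2.055 / 0.614) / 0.02476
  = ln(3.347) / 0.02476 = 1.208 / 0.02476 = 48.79 h

48.8 h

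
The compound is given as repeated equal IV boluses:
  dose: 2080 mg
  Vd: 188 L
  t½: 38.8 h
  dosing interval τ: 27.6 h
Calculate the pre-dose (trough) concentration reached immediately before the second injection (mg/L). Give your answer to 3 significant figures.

6.76 mg/L

C₀ per dose = Dose / Vd = 2080 / 188 = 11.06 mg/L
k = ln2 / t½ = 0.693147 / 38.8 = 0.01786 h⁻¹
Fraction remaining after one interval: r = e^(−kτ) = e^(−0.01786 × 27.6) = 0.6108
Before dose 2, 1 dose has been given (aged 1τ).
C_trough = C₀ × r = 11.06 × 0.6108 = 6.755 mg/L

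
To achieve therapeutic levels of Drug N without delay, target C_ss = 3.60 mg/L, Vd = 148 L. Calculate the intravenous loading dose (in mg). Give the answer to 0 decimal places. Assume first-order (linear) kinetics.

LD = Css × Vd = 3.60 × 148 = 532.8 mg

533 mg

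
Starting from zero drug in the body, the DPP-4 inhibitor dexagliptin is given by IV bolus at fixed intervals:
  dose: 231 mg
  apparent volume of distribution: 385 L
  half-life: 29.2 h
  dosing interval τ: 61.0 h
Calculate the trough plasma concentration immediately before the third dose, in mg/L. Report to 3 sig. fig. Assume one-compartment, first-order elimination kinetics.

0.174 mg/L

C₀ per dose = Dose / Vd = 231 / 385 = 0.6000 mg/L
k = ln2 / t½ = 0.693147 / 29.2 = 0.02374 h⁻¹
Fraction remaining after one interval: r = e^(−kτ) = e^(−0.02374 × 61.0) = 0.2350
Before dose 3, 2 doses have been given (aged 1τ, 2τ).
C_trough = C₀ × (r + r²) = 0.6000 × (0.2350 + 0.05523) = 0.1741 mg/L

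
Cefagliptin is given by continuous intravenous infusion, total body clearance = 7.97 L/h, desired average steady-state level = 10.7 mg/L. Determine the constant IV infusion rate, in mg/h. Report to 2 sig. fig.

At steady state, infusion rate R₀ = Css × CL = 10.7 × 7.970 = 85.28 mg/h

85 mg/h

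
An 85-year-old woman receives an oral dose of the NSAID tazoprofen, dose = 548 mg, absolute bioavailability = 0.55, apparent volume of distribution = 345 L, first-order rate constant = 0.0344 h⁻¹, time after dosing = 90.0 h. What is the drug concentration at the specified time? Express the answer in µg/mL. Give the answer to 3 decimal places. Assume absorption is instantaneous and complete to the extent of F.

Amount reaching circulation = F × Dose = 0.55 × 548.0 = 301.4 mg
C₀ = F·Dose / Vd = 301.4 / 345 = 0.8736 mg/L
C = C₀ · e^(−k·t) = 0.8736 × e^(−0.03440 × 90.0)
  = 0.8736 × 0.04523 = 0.03951 mg/L
(0.03951 mg/L = 0.03951 µg/mL)

0.040 µg/mL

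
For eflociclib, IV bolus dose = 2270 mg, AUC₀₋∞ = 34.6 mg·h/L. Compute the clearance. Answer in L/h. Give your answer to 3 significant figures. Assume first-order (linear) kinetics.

CL = Dose / AUC = 2270 / 34.6 = 65.61 L/h

65.6 L/h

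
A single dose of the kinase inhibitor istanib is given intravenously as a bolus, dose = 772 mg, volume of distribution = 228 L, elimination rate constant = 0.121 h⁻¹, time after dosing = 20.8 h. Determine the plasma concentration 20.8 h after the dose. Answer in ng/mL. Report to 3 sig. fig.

C₀ = Dose / Vd = 772.0 / 228 = 3.386 mg/L
C = C₀ · e^(−k·t) = 3.386 × e^(−0.1210 × 20.8)
  = 3.386 × 0.08072 = 0.2733 mg/L
Convert: 0.2733 mg/L × 1000 = 273.3 ng/mL

273 ng/mL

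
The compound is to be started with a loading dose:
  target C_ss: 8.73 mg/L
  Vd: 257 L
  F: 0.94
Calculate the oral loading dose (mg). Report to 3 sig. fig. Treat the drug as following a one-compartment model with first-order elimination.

2390 mg

LD = Css × Vd / F = 8.73 × 257 / 0.94 = 2387 mg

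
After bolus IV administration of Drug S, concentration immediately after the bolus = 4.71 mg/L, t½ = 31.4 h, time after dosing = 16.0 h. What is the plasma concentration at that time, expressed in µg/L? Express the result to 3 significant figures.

k = ln2 / t½ = 0.693147 / 31.4 = 0.02207 h⁻¹
C = C₀ · e^(−k·t) = 4.710 × e^(−0.02207 × 16.0)
  = 4.710 × 0.7025 = 3.309 mg/L
Convert: 3.309 mg/L × 1000 = 3309 µg/L

3310 µg/L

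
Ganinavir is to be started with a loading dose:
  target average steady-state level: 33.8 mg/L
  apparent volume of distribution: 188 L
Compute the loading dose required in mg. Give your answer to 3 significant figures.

LD = Css × Vd = 33.8 × 188 = 6354 mg

6350 mg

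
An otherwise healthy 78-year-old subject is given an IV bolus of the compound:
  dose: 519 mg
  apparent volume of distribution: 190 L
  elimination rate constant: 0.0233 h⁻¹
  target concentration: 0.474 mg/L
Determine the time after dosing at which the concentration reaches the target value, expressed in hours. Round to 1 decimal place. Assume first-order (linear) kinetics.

C₀ = Dose / Vd = 519.0 / 190 = 2.732 mg/L
t = ln(C₀ / C) / k = ln(2.732 / 0.474) / 0.02330
  = ln(5.764) / 0.02330 = 1.752 / 0.02330 = 75.19 h

75.2 h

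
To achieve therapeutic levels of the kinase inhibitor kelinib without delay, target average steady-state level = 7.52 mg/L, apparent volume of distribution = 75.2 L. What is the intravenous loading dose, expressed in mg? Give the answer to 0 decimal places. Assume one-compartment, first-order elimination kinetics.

566 mg

LD = Css × Vd = 7.52 × 75.2 = 565.5 mg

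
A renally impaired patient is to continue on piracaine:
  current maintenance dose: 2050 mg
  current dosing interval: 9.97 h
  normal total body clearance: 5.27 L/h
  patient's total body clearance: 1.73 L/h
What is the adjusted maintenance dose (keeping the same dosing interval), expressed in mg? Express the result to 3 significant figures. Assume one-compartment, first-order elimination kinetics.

673 mg

To keep the same average steady-state level, dosing rate must scale with clearance.
CL ratio = 1.73 / 5.27 = 0.3283
New dose (same interval) = 2050 × 0.3283 = 673.0 mg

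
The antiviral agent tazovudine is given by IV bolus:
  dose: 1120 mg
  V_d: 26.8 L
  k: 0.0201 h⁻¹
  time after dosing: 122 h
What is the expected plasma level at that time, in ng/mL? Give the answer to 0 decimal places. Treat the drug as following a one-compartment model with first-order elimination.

3598 ng/mL

C₀ = Dose / Vd = 1120 / 26.8 = 41.79 mg/L
C = C₀ · e^(−k·t) = 41.79 × e^(−0.02010 × 122)
  = 41.79 × 0.08610 = 3.598 mg/L
Convert: 3.598 mg/L × 1000 = 3598 ng/mL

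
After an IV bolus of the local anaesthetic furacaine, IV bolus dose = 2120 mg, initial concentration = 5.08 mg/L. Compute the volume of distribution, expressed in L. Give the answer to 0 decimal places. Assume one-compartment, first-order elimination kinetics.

Vd = Dose / C₀ = 2120 / 5.08 = 417.3 L

417 L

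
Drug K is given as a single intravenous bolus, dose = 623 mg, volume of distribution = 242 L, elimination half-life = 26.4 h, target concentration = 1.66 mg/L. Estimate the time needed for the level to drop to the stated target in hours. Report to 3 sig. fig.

C₀ = Dose / Vd = 623.0 / 242 = 2.574 mg/L
k = ln2 / t½ = 0.693147 / 26.4 = 0.02626 h⁻¹
t = ln(C₀ / C) / k = ln(2.574 / 1.66) / 0.02626
  = ln(1.551) / 0.02626 = 0.4389 / 0.02626 = 16.71 h

16.7 h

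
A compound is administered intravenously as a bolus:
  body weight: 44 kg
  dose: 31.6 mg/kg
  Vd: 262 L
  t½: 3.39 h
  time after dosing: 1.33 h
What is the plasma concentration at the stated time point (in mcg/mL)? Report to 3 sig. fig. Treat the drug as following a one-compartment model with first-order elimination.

Total dose = 31.6 × 44 = 1390 mg
C₀ = Dose / Vd = 1390 / 262 = 5.305 mg/L
k = ln2 / t½ = 0.693147 / 3.39 = 0.2045 h⁻¹
C = C₀ · e^(−k·t) = 5.305 × e^(−0.2045 × 1.33)
  = 5.305 × 0.7619 = 4.042 mg/L
(4.042 mg/L = 4.042 mcg/mL)

4.04 mcg/mL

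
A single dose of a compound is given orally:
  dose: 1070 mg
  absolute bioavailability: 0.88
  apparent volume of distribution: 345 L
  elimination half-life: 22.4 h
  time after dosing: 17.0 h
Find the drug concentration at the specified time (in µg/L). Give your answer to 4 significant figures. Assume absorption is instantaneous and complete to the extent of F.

1613 µg/L

Amount reaching circulation = F × Dose = 0.88 × 1070 = 941.6 mg
C₀ = F·Dose / Vd = 941.6 / 345 = 2.729 mg/L
k = ln2 / t½ = 0.693147 / 22.4 = 0.03094 h⁻¹
C = C₀ · e^(−k·t) = 2.729 × e^(−0.03094 × 17.0)
  = 2.729 × 0.5910 = 1.613 mg/L
Convert: 1.613 mg/L × 1000 = 1613 µg/L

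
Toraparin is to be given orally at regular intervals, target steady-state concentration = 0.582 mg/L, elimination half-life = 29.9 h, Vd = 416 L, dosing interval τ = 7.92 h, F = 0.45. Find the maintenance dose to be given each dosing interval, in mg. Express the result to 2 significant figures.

99 mg

k = ln2 / t½ = 0.693147 / 29.9 = 0.02318 h⁻¹
CL = k × Vd = 0.02318 × 416 = 9.643 L/h
At steady state, F × (Dose/τ) = Css × CL.
Dose = Css × CL × τ / F = 0.582 × 9.643 × 7.92 / 0.45 = 98.78 mg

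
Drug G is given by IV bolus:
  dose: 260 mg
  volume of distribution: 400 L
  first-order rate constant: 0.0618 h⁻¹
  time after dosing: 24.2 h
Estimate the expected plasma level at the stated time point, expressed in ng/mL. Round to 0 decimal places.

146 ng/mL

C₀ = Dose / Vd = 260.0 / 400 = 0.6500 mg/L
C = C₀ · e^(−k·t) = 0.6500 × e^(−0.06180 × 24.2)
  = 0.6500 × 0.2241 = 0.1457 mg/L
Convert: 0.1457 mg/L × 1000 = 145.7 ng/mL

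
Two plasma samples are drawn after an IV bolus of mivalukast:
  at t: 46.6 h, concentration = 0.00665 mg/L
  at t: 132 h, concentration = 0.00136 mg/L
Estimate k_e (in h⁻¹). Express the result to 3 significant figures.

0.0186 h⁻¹

k = ln(C₁/C₂) / (t₂ − t₁) = ln(0.00665/0.00136) / (132 − 46.6)
  = 1.587 / 85.40 = 0.01858 h⁻¹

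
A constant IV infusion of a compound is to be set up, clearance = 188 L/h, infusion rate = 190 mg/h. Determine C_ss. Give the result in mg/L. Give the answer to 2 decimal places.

At steady state Css = R₀ / CL = 190 / 188.0 = 1.011 mg/L

1.01 mg/L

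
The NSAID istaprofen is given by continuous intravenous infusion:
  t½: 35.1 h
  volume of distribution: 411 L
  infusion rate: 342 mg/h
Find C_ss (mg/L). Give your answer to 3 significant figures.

42.1 mg/L

k = ln2 / t½ = 0.693147 / 35.1 = 0.01975 h⁻¹
CL = k × Vd = 0.01975 × 411 = 8.117 L/h
At steady state Css = R₀ / CL = 342 / 8.117 = 42.13 mg/L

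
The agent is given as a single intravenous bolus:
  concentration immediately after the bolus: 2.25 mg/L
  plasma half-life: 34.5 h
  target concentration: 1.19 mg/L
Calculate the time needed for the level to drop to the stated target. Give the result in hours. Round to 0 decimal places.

32 h

k = ln2 / t½ = 0.693147 / 34.5 = 0.02009 h⁻¹
t = ln(C₀ / C) / k = ln(2.250 / 1.19) / 0.02009
  = ln(1.891) / 0.02009 = 0.6371 / 0.02009 = 31.71 h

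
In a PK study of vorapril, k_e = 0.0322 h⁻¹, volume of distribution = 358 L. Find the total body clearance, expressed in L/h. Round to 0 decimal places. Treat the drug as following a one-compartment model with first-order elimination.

CL = k × Vd = 0.0322 × 358 = 11.53 L/h

12 L/h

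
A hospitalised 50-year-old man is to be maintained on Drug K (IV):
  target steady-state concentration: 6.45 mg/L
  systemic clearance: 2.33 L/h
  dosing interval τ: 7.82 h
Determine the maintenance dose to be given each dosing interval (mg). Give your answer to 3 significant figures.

At steady state, Dose/τ = Css × CL.
Dose = Css × CL × τ = 6.45 × 2.330 × 7.82 = 117.5 mg

118 mg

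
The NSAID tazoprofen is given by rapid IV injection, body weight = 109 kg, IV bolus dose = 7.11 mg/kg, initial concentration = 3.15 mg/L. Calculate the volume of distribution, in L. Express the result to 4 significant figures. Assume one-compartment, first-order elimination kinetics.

Dose = 7.11 × 109 = 775.0 mg
Vd = Dose / C₀ = 775.0 / 3.15 = 246.0 L

246.0 L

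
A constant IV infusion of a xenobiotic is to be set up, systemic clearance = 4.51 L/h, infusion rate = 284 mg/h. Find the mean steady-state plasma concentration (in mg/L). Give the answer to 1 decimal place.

At steady state Css = R₀ / CL = 284 / 4.510 = 62.97 mg/L

63.0 mg/L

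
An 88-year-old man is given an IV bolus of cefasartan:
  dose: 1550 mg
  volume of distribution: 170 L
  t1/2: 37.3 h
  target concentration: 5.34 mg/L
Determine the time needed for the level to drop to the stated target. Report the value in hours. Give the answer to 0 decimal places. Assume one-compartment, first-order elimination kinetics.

29 h

C₀ = Dose / Vd = 1550 / 170 = 9.118 mg/L
k = ln2 / t½ = 0.693147 / 37.3 = 0.01858 h⁻¹
t = ln(C₀ / C) / k = ln(9.118 / 5.34) / 0.01858
  = ln(1.707) / 0.01858 = 0.5347 / 0.01858 = 28.78 h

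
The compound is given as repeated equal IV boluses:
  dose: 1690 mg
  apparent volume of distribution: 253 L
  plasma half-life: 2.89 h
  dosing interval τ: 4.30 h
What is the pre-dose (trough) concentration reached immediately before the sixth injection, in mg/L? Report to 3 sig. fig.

C₀ per dose = Dose / Vd = 1690 / 253 = 6.680 mg/L
k = ln2 / t½ = 0.693147 / 2.89 = 0.2398 h⁻¹
Fraction remaining after one interval: r = e^(−kτ) = e^(−0.2398 × 4.30) = 0.3566
Before dose 6, 5 doses have been given (aged 1τ, 2τ, 3τ, 4τ, 5τ).
C_trough = C₀ × (r + r² + … + r^5) = C₀ × r(1−r^5)/(1−r)
        = 6.680 × 0.3566 × (1 − 0.005766) / (1 − 0.3566) = 3.681 mg/L

3.68 mg/L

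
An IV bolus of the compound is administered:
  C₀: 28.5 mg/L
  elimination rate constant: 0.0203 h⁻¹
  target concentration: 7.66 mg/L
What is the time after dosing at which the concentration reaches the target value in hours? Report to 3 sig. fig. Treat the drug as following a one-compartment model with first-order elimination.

t = ln(C₀ / C) / k = ln(28.50 / 7.66) / 0.02030
  = ln(3.721) / 0.02030 = 1.314 / 0.02030 = 64.73 h

64.7 h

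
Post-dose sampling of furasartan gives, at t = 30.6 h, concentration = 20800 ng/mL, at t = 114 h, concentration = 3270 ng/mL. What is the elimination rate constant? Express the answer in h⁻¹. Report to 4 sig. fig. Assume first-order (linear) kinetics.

0.02218 h⁻¹

k = ln(C₁/C₂) / (t₂ − t₁) = ln(20800/3270) / (114 − 30.6)
  = 1.850 / 83.40 = 0.02218 h⁻¹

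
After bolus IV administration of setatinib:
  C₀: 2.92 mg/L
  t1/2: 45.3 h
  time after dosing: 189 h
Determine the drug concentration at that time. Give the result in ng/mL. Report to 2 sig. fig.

k = ln2 / t½ = 0.693147 / 45.3 = 0.01530 h⁻¹
C = C₀ · e^(−k·t) = 2.920 × e^(−0.01530 × 189)
  = 2.920 × 0.05548 = 0.1620 mg/L
Convert: 0.1620 mg/L × 1000 = 162.0 ng/mL

160 ng/mL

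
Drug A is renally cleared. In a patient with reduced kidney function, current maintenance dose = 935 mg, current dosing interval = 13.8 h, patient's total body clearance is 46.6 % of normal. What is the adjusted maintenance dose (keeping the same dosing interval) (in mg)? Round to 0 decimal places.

To keep the same average steady-state level, dosing rate must scale with clearance.
CL ratio = 46.6 / 100 = 0.4660
New dose (same interval) = 935 × 0.4660 = 435.7 mg

436 mg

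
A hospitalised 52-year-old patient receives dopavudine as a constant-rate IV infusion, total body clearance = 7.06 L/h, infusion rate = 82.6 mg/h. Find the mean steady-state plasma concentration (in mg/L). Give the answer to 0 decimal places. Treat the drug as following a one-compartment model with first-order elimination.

At steady state Css = R₀ / CL = 82.6 / 7.060 = 11.70 mg/L

12 mg/L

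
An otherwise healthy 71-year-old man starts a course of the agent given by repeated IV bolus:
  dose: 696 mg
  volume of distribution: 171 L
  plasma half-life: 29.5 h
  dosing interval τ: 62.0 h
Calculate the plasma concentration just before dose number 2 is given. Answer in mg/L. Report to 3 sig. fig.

0.948 mg/L

C₀ per dose = Dose / Vd = 696 / 171 = 4.070 mg/L
k = ln2 / t½ = 0.693147 / 29.5 = 0.02350 h⁻¹
Fraction remaining after one interval: r = e^(−kτ) = e^(−0.02350 × 62.0) = 0.2329
Before dose 2, 1 dose has been given (aged 1τ).
C_trough = C₀ × r = 4.070 × 0.2329 = 0.9479 mg/L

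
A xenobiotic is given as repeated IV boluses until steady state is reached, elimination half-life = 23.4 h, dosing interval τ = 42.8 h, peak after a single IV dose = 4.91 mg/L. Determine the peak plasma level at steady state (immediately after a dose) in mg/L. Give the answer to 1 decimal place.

k = ln2 / t½ = 0.693147 / 23.4 = 0.02962 h⁻¹
e^(−kτ) = e^(−0.02962 × 42.8) = 0.2815
Accumulation ratio R = 1 / (1 − e^(−kτ)) = 1 / (1 − 0.2815) = 1.392
Steady-state peak = C₀ × R = 4.91 × 1.392 = 6.835 mg/L

6.8 mg/L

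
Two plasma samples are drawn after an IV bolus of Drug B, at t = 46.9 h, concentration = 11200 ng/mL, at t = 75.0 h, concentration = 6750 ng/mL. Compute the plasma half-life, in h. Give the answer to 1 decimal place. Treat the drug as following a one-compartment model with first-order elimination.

k = ln(C₁/C₂) / (t₂ − t₁) = ln(11200/6750) / (75.0 − 46.9)
  = 0.5064 / 28.10 = 0.01802 h⁻¹
t½ = ln2 / k = 0.693147 / 0.01802 = 38.47 h

38.5 h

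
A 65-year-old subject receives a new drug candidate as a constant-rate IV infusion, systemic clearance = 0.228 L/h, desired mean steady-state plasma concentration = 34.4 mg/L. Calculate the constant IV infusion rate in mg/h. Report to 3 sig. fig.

At steady state, infusion rate R₀ = Css × CL = 34.4 × 0.2280 = 7.843 mg/h

7.84 mg/h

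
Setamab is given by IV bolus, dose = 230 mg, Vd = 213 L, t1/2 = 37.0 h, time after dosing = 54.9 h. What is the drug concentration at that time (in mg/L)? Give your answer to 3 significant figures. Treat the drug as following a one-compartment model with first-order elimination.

C₀ = Dose / Vd = 230.0 / 213 = 1.080 mg/L
k = ln2 / t½ = 0.693147 / 37.0 = 0.01873 h⁻¹
C = C₀ · e^(−k·t) = 1.080 × e^(−0.01873 × 54.9)
  = 1.080 × 0.3576 = 0.3862 mg/L

0.386 mg/L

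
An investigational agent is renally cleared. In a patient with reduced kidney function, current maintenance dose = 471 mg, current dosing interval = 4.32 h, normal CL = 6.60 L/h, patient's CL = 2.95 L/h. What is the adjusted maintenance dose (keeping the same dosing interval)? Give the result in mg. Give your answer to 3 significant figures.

211 mg

To keep the same average steady-state level, dosing rate must scale with clearance.
CL ratio = 2.95 / 6.60 = 0.4470
New dose (same interval) = 471 × 0.4470 = 210.5 mg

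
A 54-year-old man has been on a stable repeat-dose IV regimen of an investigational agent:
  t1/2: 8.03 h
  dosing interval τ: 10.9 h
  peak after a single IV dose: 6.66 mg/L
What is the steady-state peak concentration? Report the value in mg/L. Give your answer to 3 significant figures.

10.9 mg/L

k = ln2 / t½ = 0.693147 / 8.03 = 0.08632 h⁻¹
e^(−kτ) = e^(−0.08632 × 10.9) = 0.3903
Accumulation ratio R = 1 / (1 − e^(−kτ)) = 1 / (1 − 0.3903) = 1.640
Steady-state peak = C₀ × R = 6.66 × 1.640 = 10.92 mg/L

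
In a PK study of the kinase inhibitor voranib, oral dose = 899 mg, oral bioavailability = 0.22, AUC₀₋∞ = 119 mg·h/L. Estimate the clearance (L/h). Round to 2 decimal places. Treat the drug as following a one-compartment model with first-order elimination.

1.66 L/h

CL = F·Dose / AUC = 0.22 × 899 / 119 = 1.662 L/h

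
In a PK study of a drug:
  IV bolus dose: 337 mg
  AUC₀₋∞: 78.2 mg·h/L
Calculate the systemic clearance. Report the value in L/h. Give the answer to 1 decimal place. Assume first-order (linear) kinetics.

4.3 L/h

CL = Dose / AUC = 337 / 78.2 = 4.309 L/h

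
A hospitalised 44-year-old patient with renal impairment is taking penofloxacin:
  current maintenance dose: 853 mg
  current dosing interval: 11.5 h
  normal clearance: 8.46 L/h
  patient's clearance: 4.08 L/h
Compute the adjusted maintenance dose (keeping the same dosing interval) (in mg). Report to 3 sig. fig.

411 mg

To keep the same average steady-state level, dosing rate must scale with clearance.
CL ratio = 4.08 / 8.46 = 0.4823
New dose (same interval) = 853 × 0.4823 = 411.4 mg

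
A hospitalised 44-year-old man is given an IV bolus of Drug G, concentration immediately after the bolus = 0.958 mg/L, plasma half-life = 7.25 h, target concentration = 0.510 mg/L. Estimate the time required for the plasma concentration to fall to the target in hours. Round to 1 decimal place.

k = ln2 / t½ = 0.693147 / 7.25 = 0.09561 h⁻¹
t = ln(C₀ / C) / k = ln(0.9580 / 0.510) / 0.09561
  = ln(1.878) / 0.09561 = 0.6302 / 0.09561 = 6.591 h

6.6 h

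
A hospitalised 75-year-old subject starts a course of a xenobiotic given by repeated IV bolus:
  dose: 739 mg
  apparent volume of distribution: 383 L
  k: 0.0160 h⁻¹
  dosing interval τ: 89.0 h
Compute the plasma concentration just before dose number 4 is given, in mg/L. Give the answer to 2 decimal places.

0.60 mg/L

C₀ per dose = Dose / Vd = 739 / 383 = 1.930 mg/L
Fraction remaining after one interval: r = e^(−kτ) = e^(−0.01600 × 89.0) = 0.2407
Before dose 4, 3 doses have been given (aged 1τ, 2τ, 3τ).
C_trough = C₀ × (r + r² + … + r^3) = C₀ × r(1−r^3)/(1−r)
        = 1.930 × 0.2407 × (1 − 0.01395) / (1 − 0.2407) = 0.6033 mg/L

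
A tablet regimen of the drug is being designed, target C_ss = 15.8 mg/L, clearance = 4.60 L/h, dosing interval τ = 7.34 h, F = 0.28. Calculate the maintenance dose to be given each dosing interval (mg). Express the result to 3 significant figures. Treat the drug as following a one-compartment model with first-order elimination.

At steady state, F × (Dose/τ) = Css × CL.
Dose = Css × CL × τ / F = 15.8 × 4.600 × 7.34 / 0.28 = 1905 mg

1910 mg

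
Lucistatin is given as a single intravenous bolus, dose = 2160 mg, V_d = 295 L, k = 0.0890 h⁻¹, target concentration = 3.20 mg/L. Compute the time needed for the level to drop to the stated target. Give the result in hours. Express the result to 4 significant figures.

C₀ = Dose / Vd = 2160 / 295 = 7.322 mg/L
t = ln(C₀ / C) / k = ln(7.322 / 3.20) / 0.08900
  = ln(2.288) / 0.08900 = 0.8277 / 0.08900 = 9.300 h

9.300 h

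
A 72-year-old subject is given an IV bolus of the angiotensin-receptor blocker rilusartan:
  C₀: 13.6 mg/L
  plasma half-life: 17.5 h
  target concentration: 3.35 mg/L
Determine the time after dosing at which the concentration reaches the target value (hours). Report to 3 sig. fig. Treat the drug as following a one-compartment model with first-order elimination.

35.4 h

k = ln2 / t½ = 0.693147 / 17.5 = 0.03961 h⁻¹
t = ln(C₀ / C) / k = ln(13.60 / 3.35) / 0.03961
  = ln(4.060) / 0.03961 = 1.401 / 0.03961 = 35.37 h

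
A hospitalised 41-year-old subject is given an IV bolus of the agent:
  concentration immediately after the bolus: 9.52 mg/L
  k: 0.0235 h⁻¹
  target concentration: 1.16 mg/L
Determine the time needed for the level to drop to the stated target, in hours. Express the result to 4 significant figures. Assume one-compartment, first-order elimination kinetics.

t = ln(C₀ / C) / k = ln(9.520 / 1.16) / 0.02350
  = ln(8.207) / 0.02350 = 2.105 / 0.02350 = 89.57 h

89.57 h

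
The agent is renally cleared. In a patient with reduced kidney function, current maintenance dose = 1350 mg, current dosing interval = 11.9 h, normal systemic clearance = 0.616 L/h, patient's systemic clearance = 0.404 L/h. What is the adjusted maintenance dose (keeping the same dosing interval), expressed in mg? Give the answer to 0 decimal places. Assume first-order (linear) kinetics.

To keep the same average steady-state level, dosing rate must scale with clearance.
CL ratio = 0.404 / 0.616 = 0.6558
New dose (same interval) = 1350 × 0.6558 = 885.3 mg

885 mg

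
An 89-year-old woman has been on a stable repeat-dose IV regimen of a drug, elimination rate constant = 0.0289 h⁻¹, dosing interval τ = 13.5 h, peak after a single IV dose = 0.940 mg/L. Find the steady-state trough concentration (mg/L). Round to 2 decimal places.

e^(−kτ) = e^(−0.02890 × 13.5) = 0.6770
Accumulation ratio R = 1 / (1 − e^(−kτ)) = 1 / (1 − 0.6770) = 3.096
Steady-state trough = C₀ × R × e^(−kτ) = 0.940 × 3.096 × 0.6770 = 1.970 mg/L

1.97 mg/L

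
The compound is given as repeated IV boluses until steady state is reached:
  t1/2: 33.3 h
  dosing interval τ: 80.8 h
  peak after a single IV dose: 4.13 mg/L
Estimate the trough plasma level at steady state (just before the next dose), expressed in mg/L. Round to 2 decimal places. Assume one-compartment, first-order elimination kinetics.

0.94 mg/L

k = ln2 / t½ = 0.693147 / 33.3 = 0.02082 h⁻¹
e^(−kτ) = e^(−0.02082 × 80.8) = 0.1860
Accumulation ratio R = 1 / (1 − e^(−kτ)) = 1 / (1 − 0.1860) = 1.229
Steady-state trough = C₀ × R × e^(−kτ) = 4.13 × 1.229 × 0.1860 = 0.9441 mg/L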